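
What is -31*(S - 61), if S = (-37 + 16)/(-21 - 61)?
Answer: 154411/82 ≈ 1883.1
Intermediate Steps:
S = 21/82 (S = -21/(-82) = -21*(-1/82) = 21/82 ≈ 0.25610)
-31*(S - 61) = -31*(21/82 - 61) = -31*(-4981/82) = 154411/82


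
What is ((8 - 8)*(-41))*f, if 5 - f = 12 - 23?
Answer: 0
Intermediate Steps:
f = 16 (f = 5 - (12 - 23) = 5 - 1*(-11) = 5 + 11 = 16)
((8 - 8)*(-41))*f = ((8 - 8)*(-41))*16 = (0*(-41))*16 = 0*16 = 0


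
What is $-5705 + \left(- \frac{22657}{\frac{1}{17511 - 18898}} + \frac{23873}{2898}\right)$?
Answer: $\frac{91053891365}{2898} \approx 3.142 \cdot 10^{7}$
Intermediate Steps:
$-5705 + \left(- \frac{22657}{\frac{1}{17511 - 18898}} + \frac{23873}{2898}\right) = -5705 - \left(- \frac{23873}{2898} + \frac{22657}{\frac{1}{-1387}}\right) = -5705 - \left(- \frac{23873}{2898} + \frac{22657}{- \frac{1}{1387}}\right) = -5705 + \left(\left(-22657\right) \left(-1387\right) + \frac{23873}{2898}\right) = -5705 + \left(31425259 + \frac{23873}{2898}\right) = -5705 + \frac{91070424455}{2898} = \frac{91053891365}{2898}$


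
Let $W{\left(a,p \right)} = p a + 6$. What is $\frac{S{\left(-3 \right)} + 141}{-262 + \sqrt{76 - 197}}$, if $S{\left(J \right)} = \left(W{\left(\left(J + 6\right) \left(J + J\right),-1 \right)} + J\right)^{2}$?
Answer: $- \frac{152484}{68765} - \frac{6402 i}{68765} \approx -2.2175 - 0.0931 i$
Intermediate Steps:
$W{\left(a,p \right)} = 6 + a p$ ($W{\left(a,p \right)} = a p + 6 = 6 + a p$)
$S{\left(J \right)} = \left(6 + J - 2 J \left(6 + J\right)\right)^{2}$ ($S{\left(J \right)} = \left(\left(6 + \left(J + 6\right) \left(J + J\right) \left(-1\right)\right) + J\right)^{2} = \left(\left(6 + \left(6 + J\right) 2 J \left(-1\right)\right) + J\right)^{2} = \left(\left(6 + 2 J \left(6 + J\right) \left(-1\right)\right) + J\right)^{2} = \left(\left(6 - 2 J \left(6 + J\right)\right) + J\right)^{2} = \left(6 + J - 2 J \left(6 + J\right)\right)^{2}$)
$\frac{S{\left(-3 \right)} + 141}{-262 + \sqrt{76 - 197}} = \frac{\left(6 - 3 - - 6 \left(6 - 3\right)\right)^{2} + 141}{-262 + \sqrt{76 - 197}} = \frac{\left(6 - 3 - \left(-6\right) 3\right)^{2} + 141}{-262 + \sqrt{-121}} = \frac{\left(6 - 3 + 18\right)^{2} + 141}{-262 + 11 i} = \left(21^{2} + 141\right) \frac{-262 - 11 i}{68765} = \left(441 + 141\right) \frac{-262 - 11 i}{68765} = 582 \frac{-262 - 11 i}{68765} = \frac{582 \left(-262 - 11 i\right)}{68765}$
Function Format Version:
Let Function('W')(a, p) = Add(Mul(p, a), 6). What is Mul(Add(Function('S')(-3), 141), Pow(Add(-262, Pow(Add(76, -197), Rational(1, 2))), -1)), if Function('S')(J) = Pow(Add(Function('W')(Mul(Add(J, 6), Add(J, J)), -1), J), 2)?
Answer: Add(Rational(-152484, 68765), Mul(Rational(-6402, 68765), I)) ≈ Add(-2.2175, Mul(-0.093100, I))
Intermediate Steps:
Function('W')(a, p) = Add(6, Mul(a, p)) (Function('W')(a, p) = Add(Mul(a, p), 6) = Add(6, Mul(a, p)))
Function('S')(J) = Pow(Add(6, J, Mul(-2, J, Add(6, J))), 2) (Function('S')(J) = Pow(Add(Add(6, Mul(Mul(Add(J, 6), Add(J, J)), -1)), J), 2) = Pow(Add(Add(6, Mul(Mul(Add(6, J), Mul(2, J)), -1)), J), 2) = Pow(Add(Add(6, Mul(Mul(2, J, Add(6, J)), -1)), J), 2) = Pow(Add(Add(6, Mul(-2, J, Add(6, J))), J), 2) = Pow(Add(6, J, Mul(-2, J, Add(6, J))), 2))
Mul(Add(Function('S')(-3), 141), Pow(Add(-262, Pow(Add(76, -197), Rational(1, 2))), -1)) = Mul(Add(Pow(Add(6, -3, Mul(-2, -3, Add(6, -3))), 2), 141), Pow(Add(-262, Pow(Add(76, -197), Rational(1, 2))), -1)) = Mul(Add(Pow(Add(6, -3, Mul(-2, -3, 3)), 2), 141), Pow(Add(-262, Pow(-121, Rational(1, 2))), -1)) = Mul(Add(Pow(Add(6, -3, 18), 2), 141), Pow(Add(-262, Mul(11, I)), -1)) = Mul(Add(Pow(21, 2), 141), Mul(Rational(1, 68765), Add(-262, Mul(-11, I)))) = Mul(Add(441, 141), Mul(Rational(1, 68765), Add(-262, Mul(-11, I)))) = Mul(582, Mul(Rational(1, 68765), Add(-262, Mul(-11, I)))) = Mul(Rational(582, 68765), Add(-262, Mul(-11, I)))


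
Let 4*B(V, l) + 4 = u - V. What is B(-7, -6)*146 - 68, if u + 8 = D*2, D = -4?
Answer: -1085/2 ≈ -542.50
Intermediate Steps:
u = -16 (u = -8 - 4*2 = -8 - 8 = -16)
B(V, l) = -5 - V/4 (B(V, l) = -1 + (-16 - V)/4 = -1 + (-4 - V/4) = -5 - V/4)
B(-7, -6)*146 - 68 = (-5 - ¼*(-7))*146 - 68 = (-5 + 7/4)*146 - 68 = -13/4*146 - 68 = -949/2 - 68 = -1085/2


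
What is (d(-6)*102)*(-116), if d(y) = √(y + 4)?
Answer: -11832*I*√2 ≈ -16733.0*I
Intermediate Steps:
d(y) = √(4 + y)
(d(-6)*102)*(-116) = (√(4 - 6)*102)*(-116) = (√(-2)*102)*(-116) = ((I*√2)*102)*(-116) = (102*I*√2)*(-116) = -11832*I*√2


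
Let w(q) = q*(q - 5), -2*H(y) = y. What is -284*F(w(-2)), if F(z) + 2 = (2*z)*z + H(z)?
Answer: -108772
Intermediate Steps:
H(y) = -y/2
w(q) = q*(-5 + q)
F(z) = -2 + 2*z² - z/2 (F(z) = -2 + ((2*z)*z - z/2) = -2 + (2*z² - z/2) = -2 + 2*z² - z/2)
-284*F(w(-2)) = -284*(-2 + 2*(-2*(-5 - 2))² - (-1)*(-5 - 2)) = -284*(-2 + 2*(-2*(-7))² - (-1)*(-7)) = -284*(-2 + 2*14² - ½*14) = -284*(-2 + 2*196 - 7) = -284*(-2 + 392 - 7) = -284*383 = -108772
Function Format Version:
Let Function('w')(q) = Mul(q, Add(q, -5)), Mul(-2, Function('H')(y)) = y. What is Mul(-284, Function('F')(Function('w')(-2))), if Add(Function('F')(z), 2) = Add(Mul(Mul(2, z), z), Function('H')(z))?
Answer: -108772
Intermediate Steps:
Function('H')(y) = Mul(Rational(-1, 2), y)
Function('w')(q) = Mul(q, Add(-5, q))
Function('F')(z) = Add(-2, Mul(2, Pow(z, 2)), Mul(Rational(-1, 2), z)) (Function('F')(z) = Add(-2, Add(Mul(Mul(2, z), z), Mul(Rational(-1, 2), z))) = Add(-2, Add(Mul(2, Pow(z, 2)), Mul(Rational(-1, 2), z))) = Add(-2, Mul(2, Pow(z, 2)), Mul(Rational(-1, 2), z)))
Mul(-284, Function('F')(Function('w')(-2))) = Mul(-284, Add(-2, Mul(2, Pow(Mul(-2, Add(-5, -2)), 2)), Mul(Rational(-1, 2), Mul(-2, Add(-5, -2))))) = Mul(-284, Add(-2, Mul(2, Pow(Mul(-2, -7), 2)), Mul(Rational(-1, 2), Mul(-2, -7)))) = Mul(-284, Add(-2, Mul(2, Pow(14, 2)), Mul(Rational(-1, 2), 14))) = Mul(-284, Add(-2, Mul(2, 196), -7)) = Mul(-284, Add(-2, 392, -7)) = Mul(-284, 383) = -108772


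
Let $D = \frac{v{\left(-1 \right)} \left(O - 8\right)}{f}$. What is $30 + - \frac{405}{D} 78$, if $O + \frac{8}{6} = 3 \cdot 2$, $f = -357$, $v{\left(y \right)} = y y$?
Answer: $-3383259$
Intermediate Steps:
$v{\left(y \right)} = y^{2}$
$O = \frac{14}{3}$ ($O = - \frac{4}{3} + 3 \cdot 2 = - \frac{4}{3} + 6 = \frac{14}{3} \approx 4.6667$)
$D = \frac{10}{1071}$ ($D = \frac{\left(-1\right)^{2} \left(\frac{14}{3} - 8\right)}{-357} = 1 \left(- \frac{10}{3}\right) \left(- \frac{1}{357}\right) = \left(- \frac{10}{3}\right) \left(- \frac{1}{357}\right) = \frac{10}{1071} \approx 0.0093371$)
$30 + - \frac{405}{D} 78 = 30 + - \frac{405}{\frac{10}{1071}} \cdot 78 = 30 + \left(-405\right) \frac{1071}{10} \cdot 78 = 30 - 3383289 = -3383259$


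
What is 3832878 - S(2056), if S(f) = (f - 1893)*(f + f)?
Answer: 3162622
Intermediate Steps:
S(f) = 2*f*(-1893 + f) (S(f) = (-1893 + f)*(2*f) = 2*f*(-1893 + f))
3832878 - S(2056) = 3832878 - 2*2056*(-1893 + 2056) = 3832878 - 2*2056*163 = 3832878 - 1*670256 = 3832878 - 670256 = 3162622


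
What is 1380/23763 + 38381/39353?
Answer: 322118281/311715113 ≈ 1.0334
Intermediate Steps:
1380/23763 + 38381/39353 = 1380*(1/23763) + 38381*(1/39353) = 460/7921 + 38381/39353 = 322118281/311715113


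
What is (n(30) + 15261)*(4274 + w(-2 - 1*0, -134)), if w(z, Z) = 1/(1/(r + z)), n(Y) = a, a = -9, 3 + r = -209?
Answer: 61923120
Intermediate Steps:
r = -212 (r = -3 - 209 = -212)
n(Y) = -9
w(z, Z) = -212 + z (w(z, Z) = 1/(1/(-212 + z)) = -212 + z)
(n(30) + 15261)*(4274 + w(-2 - 1*0, -134)) = (-9 + 15261)*(4274 + (-212 + (-2 - 1*0))) = 15252*(4274 + (-212 + (-2 + 0))) = 15252*(4274 + (-212 - 2)) = 15252*(4274 - 214) = 15252*4060 = 61923120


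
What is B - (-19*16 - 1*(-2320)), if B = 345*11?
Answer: 1779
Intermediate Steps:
B = 3795
B - (-19*16 - 1*(-2320)) = 3795 - (-19*16 - 1*(-2320)) = 3795 - (-304 + 2320) = 3795 - 1*2016 = 3795 - 2016 = 1779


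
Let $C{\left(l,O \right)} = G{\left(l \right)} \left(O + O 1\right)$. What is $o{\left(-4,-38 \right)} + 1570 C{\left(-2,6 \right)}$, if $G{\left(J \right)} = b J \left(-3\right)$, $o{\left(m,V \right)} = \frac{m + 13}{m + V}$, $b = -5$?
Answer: $- \frac{7912803}{14} \approx -5.652 \cdot 10^{5}$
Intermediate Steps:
$o{\left(m,V \right)} = \frac{13 + m}{V + m}$
$G{\left(J \right)} = 15 J$ ($G{\left(J \right)} = - 5 J \left(-3\right) = 15 J$)
$C{\left(l,O \right)} = 30 O l$ ($C{\left(l,O \right)} = 15 l \left(O + O 1\right) = 15 l \left(O + O\right) = 15 l 2 O = 30 O l$)
$o{\left(-4,-38 \right)} + 1570 C{\left(-2,6 \right)} = \frac{13 - 4}{-38 - 4} + 1570 \cdot 30 \cdot 6 \left(-2\right) = \frac{1}{-42} \cdot 9 + 1570 \left(-360\right) = \left(- \frac{1}{42}\right) 9 - 565200 = - \frac{3}{14} - 565200 = - \frac{7912803}{14}$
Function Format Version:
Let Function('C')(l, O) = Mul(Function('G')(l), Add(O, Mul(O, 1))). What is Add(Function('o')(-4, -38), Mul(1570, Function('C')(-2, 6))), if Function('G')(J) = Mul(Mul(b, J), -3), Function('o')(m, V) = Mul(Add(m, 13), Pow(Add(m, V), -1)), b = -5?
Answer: Rational(-7912803, 14) ≈ -5.6520e+5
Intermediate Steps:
Function('o')(m, V) = Mul(Pow(Add(V, m), -1), Add(13, m)) (Function('o')(m, V) = Mul(Add(13, m), Pow(Add(V, m), -1)) = Mul(Pow(Add(V, m), -1), Add(13, m)))
Function('G')(J) = Mul(15, J) (Function('G')(J) = Mul(Mul(-5, J), -3) = Mul(15, J))
Function('C')(l, O) = Mul(30, O, l) (Function('C')(l, O) = Mul(Mul(15, l), Add(O, Mul(O, 1))) = Mul(Mul(15, l), Add(O, O)) = Mul(Mul(15, l), Mul(2, O)) = Mul(30, O, l))
Add(Function('o')(-4, -38), Mul(1570, Function('C')(-2, 6))) = Add(Mul(Pow(Add(-38, -4), -1), Add(13, -4)), Mul(1570, Mul(30, 6, -2))) = Add(Mul(Pow(-42, -1), 9), Mul(1570, -360)) = Add(Mul(Rational(-1, 42), 9), -565200) = Add(Rational(-3, 14), -565200) = Rational(-7912803, 14)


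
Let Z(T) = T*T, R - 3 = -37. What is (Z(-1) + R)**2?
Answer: 1089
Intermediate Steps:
R = -34 (R = 3 - 37 = -34)
Z(T) = T**2
(Z(-1) + R)**2 = ((-1)**2 - 34)**2 = (1 - 34)**2 = (-33)**2 = 1089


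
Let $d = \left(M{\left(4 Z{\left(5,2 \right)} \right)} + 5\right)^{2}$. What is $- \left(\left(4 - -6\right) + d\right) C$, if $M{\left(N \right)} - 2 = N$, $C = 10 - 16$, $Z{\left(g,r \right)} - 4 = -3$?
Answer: $786$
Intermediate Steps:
$Z{\left(g,r \right)} = 1$ ($Z{\left(g,r \right)} = 4 - 3 = 1$)
$C = -6$
$M{\left(N \right)} = 2 + N$
$d = 121$ ($d = \left(\left(2 + 4 \cdot 1\right) + 5\right)^{2} = \left(\left(2 + 4\right) + 5\right)^{2} = \left(6 + 5\right)^{2} = 11^{2} = 121$)
$- \left(\left(4 - -6\right) + d\right) C = - \left(\left(4 - -6\right) + 121\right) \left(-6\right) = - \left(\left(4 + 6\right) + 121\right) \left(-6\right) = - \left(10 + 121\right) \left(-6\right) = - 131 \left(-6\right) = \left(-1\right) \left(-786\right) = 786$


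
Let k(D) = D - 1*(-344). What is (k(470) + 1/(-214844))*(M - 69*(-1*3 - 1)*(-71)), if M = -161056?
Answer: -7898241606445/53711 ≈ -1.4705e+8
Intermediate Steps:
k(D) = 344 + D (k(D) = D + 344 = 344 + D)
(k(470) + 1/(-214844))*(M - 69*(-1*3 - 1)*(-71)) = ((344 + 470) + 1/(-214844))*(-161056 - 69*(-1*3 - 1)*(-71)) = (814 - 1/214844)*(-161056 - 69*(-3 - 1)*(-71)) = 174883015*(-161056 - 69*(-4)*(-71))/214844 = 174883015*(-161056 + 276*(-71))/214844 = 174883015*(-161056 - 19596)/214844 = (174883015/214844)*(-180652) = -7898241606445/53711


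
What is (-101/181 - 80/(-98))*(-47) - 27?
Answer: -347140/8869 ≈ -39.141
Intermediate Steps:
(-101/181 - 80/(-98))*(-47) - 27 = (-101*1/181 - 80*(-1/98))*(-47) - 27 = (-101/181 + 40/49)*(-47) - 27 = (2291/8869)*(-47) - 27 = -107677/8869 - 27 = -347140/8869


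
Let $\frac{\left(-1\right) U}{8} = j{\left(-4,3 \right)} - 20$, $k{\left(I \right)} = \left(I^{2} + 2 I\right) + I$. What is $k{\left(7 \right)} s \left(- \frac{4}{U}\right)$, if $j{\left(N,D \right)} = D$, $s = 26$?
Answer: $- \frac{910}{17} \approx -53.529$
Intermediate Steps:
$k{\left(I \right)} = I^{2} + 3 I$
$U = 136$ ($U = - 8 \left(3 - 20\right) = \left(-8\right) \left(-17\right) = 136$)
$k{\left(7 \right)} s \left(- \frac{4}{U}\right) = 7 \left(3 + 7\right) 26 \left(- \frac{4}{136}\right) = 7 \cdot 10 \cdot 26 \left(\left(-4\right) \frac{1}{136}\right) = 70 \cdot 26 \left(- \frac{1}{34}\right) = 1820 \left(- \frac{1}{34}\right) = - \frac{910}{17}$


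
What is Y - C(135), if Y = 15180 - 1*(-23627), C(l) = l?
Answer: 38672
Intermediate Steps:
Y = 38807 (Y = 15180 + 23627 = 38807)
Y - C(135) = 38807 - 1*135 = 38807 - 135 = 38672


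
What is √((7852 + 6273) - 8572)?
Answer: 3*√617 ≈ 74.518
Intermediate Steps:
√((7852 + 6273) - 8572) = √(14125 - 8572) = √5553 = 3*√617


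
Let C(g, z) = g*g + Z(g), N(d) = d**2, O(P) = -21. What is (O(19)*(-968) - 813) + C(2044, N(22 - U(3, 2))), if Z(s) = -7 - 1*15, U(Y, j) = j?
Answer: 4197429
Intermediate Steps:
Z(s) = -22 (Z(s) = -7 - 15 = -22)
C(g, z) = -22 + g**2 (C(g, z) = g*g - 22 = g**2 - 22 = -22 + g**2)
(O(19)*(-968) - 813) + C(2044, N(22 - U(3, 2))) = (-21*(-968) - 813) + (-22 + 2044**2) = (20328 - 813) + (-22 + 4177936) = 19515 + 4177914 = 4197429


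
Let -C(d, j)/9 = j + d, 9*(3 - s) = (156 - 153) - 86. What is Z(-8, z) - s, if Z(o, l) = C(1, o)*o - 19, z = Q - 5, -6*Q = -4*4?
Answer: -4817/9 ≈ -535.22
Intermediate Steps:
Q = 8/3 (Q = -(-2)*4/3 = -1/6*(-16) = 8/3 ≈ 2.6667)
s = 110/9 (s = 3 - ((156 - 153) - 86)/9 = 3 - (3 - 86)/9 = 3 - 1/9*(-83) = 3 + 83/9 = 110/9 ≈ 12.222)
C(d, j) = -9*d - 9*j (C(d, j) = -9*(j + d) = -9*(d + j) = -9*d - 9*j)
z = -7/3 (z = 8/3 - 5 = -7/3 ≈ -2.3333)
Z(o, l) = -19 + o*(-9 - 9*o) (Z(o, l) = (-9*1 - 9*o)*o - 19 = (-9 - 9*o)*o - 19 = o*(-9 - 9*o) - 19 = -19 + o*(-9 - 9*o))
Z(-8, z) - s = (-19 - 9*(-8)*(1 - 8)) - 1*110/9 = (-19 - 9*(-8)*(-7)) - 110/9 = (-19 - 504) - 110/9 = -523 - 110/9 = -4817/9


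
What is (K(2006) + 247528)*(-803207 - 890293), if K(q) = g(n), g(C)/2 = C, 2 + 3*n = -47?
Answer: -419133347000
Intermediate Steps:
n = -49/3 (n = -2/3 + (1/3)*(-47) = -2/3 - 47/3 = -49/3 ≈ -16.333)
g(C) = 2*C
K(q) = -98/3 (K(q) = 2*(-49/3) = -98/3)
(K(2006) + 247528)*(-803207 - 890293) = (-98/3 + 247528)*(-803207 - 890293) = (742486/3)*(-1693500) = -419133347000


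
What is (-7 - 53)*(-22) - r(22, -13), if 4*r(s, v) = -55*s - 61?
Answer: 6551/4 ≈ 1637.8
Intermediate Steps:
r(s, v) = -61/4 - 55*s/4 (r(s, v) = (-55*s - 61)/4 = (-61 - 55*s)/4 = -61/4 - 55*s/4)
(-7 - 53)*(-22) - r(22, -13) = (-7 - 53)*(-22) - (-61/4 - 55/4*22) = -60*(-22) - (-61/4 - 605/2) = 1320 - 1*(-1271/4) = 1320 + 1271/4 = 6551/4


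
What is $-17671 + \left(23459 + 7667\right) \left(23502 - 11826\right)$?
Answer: $363409505$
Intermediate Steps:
$-17671 + \left(23459 + 7667\right) \left(23502 - 11826\right) = -17671 + 31126 \cdot 11676 = -17671 + 363427176 = 363409505$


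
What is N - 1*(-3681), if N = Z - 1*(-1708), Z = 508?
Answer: 5897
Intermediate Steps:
N = 2216 (N = 508 - 1*(-1708) = 508 + 1708 = 2216)
N - 1*(-3681) = 2216 - 1*(-3681) = 2216 + 3681 = 5897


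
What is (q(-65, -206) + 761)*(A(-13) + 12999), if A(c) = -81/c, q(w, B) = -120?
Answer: 108372588/13 ≈ 8.3364e+6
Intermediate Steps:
(q(-65, -206) + 761)*(A(-13) + 12999) = (-120 + 761)*(-81/(-13) + 12999) = 641*(-81*(-1/13) + 12999) = 641*(81/13 + 12999) = 641*(169068/13) = 108372588/13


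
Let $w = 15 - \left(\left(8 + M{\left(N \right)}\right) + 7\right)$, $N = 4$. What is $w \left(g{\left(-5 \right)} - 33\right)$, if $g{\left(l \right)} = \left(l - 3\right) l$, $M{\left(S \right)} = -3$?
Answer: $21$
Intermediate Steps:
$g{\left(l \right)} = l \left(-3 + l\right)$ ($g{\left(l \right)} = \left(-3 + l\right) l = l \left(-3 + l\right)$)
$w = 3$ ($w = 15 - \left(\left(8 - 3\right) + 7\right) = 15 - \left(5 + 7\right) = 15 - 12 = 3$)
$w \left(g{\left(-5 \right)} - 33\right) = 3 \left(- 5 \left(-3 - 5\right) - 33\right) = 3 \left(\left(-5\right) \left(-8\right) - 33\right) = 3 \left(40 - 33\right) = 3 \cdot 7 = 21$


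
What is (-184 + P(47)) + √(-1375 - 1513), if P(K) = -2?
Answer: -186 + 38*I*√2 ≈ -186.0 + 53.74*I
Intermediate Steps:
(-184 + P(47)) + √(-1375 - 1513) = (-184 - 2) + √(-1375 - 1513) = -186 + √(-2888) = -186 + 38*I*√2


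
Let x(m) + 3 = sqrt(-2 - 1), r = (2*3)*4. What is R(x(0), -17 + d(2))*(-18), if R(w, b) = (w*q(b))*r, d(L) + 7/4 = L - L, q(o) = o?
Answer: -24300 + 8100*I*sqrt(3) ≈ -24300.0 + 14030.0*I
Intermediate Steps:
r = 24 (r = 6*4 = 24)
d(L) = -7/4 (d(L) = -7/4 + (L - L) = -7/4 + 0 = -7/4)
x(m) = -3 + I*sqrt(3) (x(m) = -3 + sqrt(-2 - 1) = -3 + sqrt(-3) = -3 + I*sqrt(3))
R(w, b) = 24*b*w (R(w, b) = (w*b)*24 = (b*w)*24 = 24*b*w)
R(x(0), -17 + d(2))*(-18) = (24*(-17 - 7/4)*(-3 + I*sqrt(3)))*(-18) = (24*(-75/4)*(-3 + I*sqrt(3)))*(-18) = (1350 - 450*I*sqrt(3))*(-18) = -24300 + 8100*I*sqrt(3)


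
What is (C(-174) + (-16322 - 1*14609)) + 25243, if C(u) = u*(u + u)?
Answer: 54864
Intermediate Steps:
C(u) = 2*u² (C(u) = u*(2*u) = 2*u²)
(C(-174) + (-16322 - 1*14609)) + 25243 = (2*(-174)² + (-16322 - 1*14609)) + 25243 = (2*30276 + (-16322 - 14609)) + 25243 = (60552 - 30931) + 25243 = 29621 + 25243 = 54864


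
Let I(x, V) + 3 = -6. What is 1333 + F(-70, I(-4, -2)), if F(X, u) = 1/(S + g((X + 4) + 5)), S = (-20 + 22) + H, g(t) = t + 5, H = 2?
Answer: 69315/52 ≈ 1333.0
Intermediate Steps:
g(t) = 5 + t
I(x, V) = -9 (I(x, V) = -3 - 6 = -9)
S = 4 (S = (-20 + 22) + 2 = 2 + 2 = 4)
F(X, u) = 1/(18 + X) (F(X, u) = 1/(4 + (5 + ((X + 4) + 5))) = 1/(4 + (5 + ((4 + X) + 5))) = 1/(4 + (5 + (9 + X))) = 1/(4 + (14 + X)) = 1/(18 + X))
1333 + F(-70, I(-4, -2)) = 1333 + 1/(18 - 70) = 1333 + 1/(-52) = 1333 - 1/52 = 69315/52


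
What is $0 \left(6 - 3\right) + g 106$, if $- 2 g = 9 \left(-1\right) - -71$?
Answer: $-3286$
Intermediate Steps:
$g = -31$ ($g = - \frac{9 \left(-1\right) - -71}{2} = - \frac{-9 + 71}{2} = \left(- \frac{1}{2}\right) 62 = -31$)
$0 \left(6 - 3\right) + g 106 = 0 \left(6 - 3\right) - 3286 = 0 \cdot 3 - 3286 = 0 - 3286 = -3286$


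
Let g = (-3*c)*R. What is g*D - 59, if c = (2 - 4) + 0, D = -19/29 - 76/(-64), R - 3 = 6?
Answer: -7019/232 ≈ -30.254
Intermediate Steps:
R = 9 (R = 3 + 6 = 9)
D = 247/464 (D = -19*1/29 - 76*(-1/64) = -19/29 + 19/16 = 247/464 ≈ 0.53233)
c = -2 (c = -2 + 0 = -2)
g = 54 (g = -3*(-2)*9 = 6*9 = 54)
g*D - 59 = 54*(247/464) - 59 = 6669/232 - 59 = -7019/232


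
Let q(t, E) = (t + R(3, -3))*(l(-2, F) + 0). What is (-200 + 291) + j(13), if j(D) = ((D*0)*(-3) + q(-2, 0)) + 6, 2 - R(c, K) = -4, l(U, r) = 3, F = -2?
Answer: 109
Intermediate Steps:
R(c, K) = 6 (R(c, K) = 2 - 1*(-4) = 2 + 4 = 6)
q(t, E) = 18 + 3*t (q(t, E) = (t + 6)*(3 + 0) = (6 + t)*3 = 18 + 3*t)
j(D) = 18 (j(D) = ((D*0)*(-3) + (18 + 3*(-2))) + 6 = (0*(-3) + (18 - 6)) + 6 = (0 + 12) + 6 = 12 + 6 = 18)
(-200 + 291) + j(13) = (-200 + 291) + 18 = 91 + 18 = 109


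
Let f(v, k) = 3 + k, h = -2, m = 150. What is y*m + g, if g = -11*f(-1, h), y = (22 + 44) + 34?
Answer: 14989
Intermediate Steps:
y = 100 (y = 66 + 34 = 100)
g = -11 (g = -11*(3 - 2) = -11*1 = -11)
y*m + g = 100*150 - 11 = 15000 - 11 = 14989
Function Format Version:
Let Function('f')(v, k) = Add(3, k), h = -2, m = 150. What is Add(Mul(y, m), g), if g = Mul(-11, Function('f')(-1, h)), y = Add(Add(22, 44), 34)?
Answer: 14989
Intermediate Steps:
y = 100 (y = Add(66, 34) = 100)
g = -11 (g = Mul(-11, Add(3, -2)) = Mul(-11, 1) = -11)
Add(Mul(y, m), g) = Add(Mul(100, 150), -11) = Add(15000, -11) = 14989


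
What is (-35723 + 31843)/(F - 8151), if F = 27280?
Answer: -3880/19129 ≈ -0.20283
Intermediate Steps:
(-35723 + 31843)/(F - 8151) = (-35723 + 31843)/(27280 - 8151) = -3880/19129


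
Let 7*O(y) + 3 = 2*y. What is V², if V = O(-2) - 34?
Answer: 1225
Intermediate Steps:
O(y) = -3/7 + 2*y/7 (O(y) = -3/7 + (2*y)/7 = -3/7 + 2*y/7)
V = -35 (V = (-3/7 + (2/7)*(-2)) - 34 = (-3/7 - 4/7) - 34 = -1 - 34 = -35)
V² = (-35)² = 1225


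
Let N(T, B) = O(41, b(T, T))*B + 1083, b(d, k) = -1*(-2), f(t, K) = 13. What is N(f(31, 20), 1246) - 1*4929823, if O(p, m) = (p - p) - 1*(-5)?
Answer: -4922510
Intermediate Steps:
b(d, k) = 2
O(p, m) = 5 (O(p, m) = 0 + 5 = 5)
N(T, B) = 1083 + 5*B (N(T, B) = 5*B + 1083 = 1083 + 5*B)
N(f(31, 20), 1246) - 1*4929823 = (1083 + 5*1246) - 1*4929823 = (1083 + 6230) - 4929823 = 7313 - 4929823 = -4922510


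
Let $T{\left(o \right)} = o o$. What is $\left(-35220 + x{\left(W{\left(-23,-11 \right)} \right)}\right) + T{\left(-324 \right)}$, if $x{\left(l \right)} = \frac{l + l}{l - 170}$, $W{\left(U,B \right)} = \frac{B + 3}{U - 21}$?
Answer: $\frac{32576051}{467} \approx 69756.0$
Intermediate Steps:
$W{\left(U,B \right)} = \frac{3 + B}{-21 + U}$
$x{\left(l \right)} = \frac{2 l}{-170 + l}$
$T{\left(o \right)} = o^{2}$
$\left(-35220 + x{\left(W{\left(-23,-11 \right)} \right)}\right) + T{\left(-324 \right)} = \left(-35220 + \frac{2 \frac{3 - 11}{-21 - 23}}{-170 + \frac{3 - 11}{-21 - 23}}\right) + \left(-324\right)^{2} = \left(-35220 + \frac{2 \frac{1}{-44} \left(-8\right)}{-170 + \frac{1}{-44} \left(-8\right)}\right) + 104976 = \left(-35220 + \frac{2 \left(\left(- \frac{1}{44}\right) \left(-8\right)\right)}{-170 - - \frac{2}{11}}\right) + 104976 = \left(-35220 + 2 \cdot \frac{2}{11} \frac{1}{-170 + \frac{2}{11}}\right) + 104976 = \left(-35220 + 2 \cdot \frac{2}{11} \frac{1}{- \frac{1868}{11}}\right) + 104976 = \left(-35220 + 2 \cdot \frac{2}{11} \left(- \frac{11}{1868}\right)\right) + 104976 = \left(-35220 - \frac{1}{467}\right) + 104976 = - \frac{16447741}{467} + 104976 = \frac{32576051}{467}$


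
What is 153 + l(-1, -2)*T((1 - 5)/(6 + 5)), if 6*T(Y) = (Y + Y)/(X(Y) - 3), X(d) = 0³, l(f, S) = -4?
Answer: 15131/99 ≈ 152.84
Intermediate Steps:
X(d) = 0
T(Y) = -Y/9 (T(Y) = ((Y + Y)/(0 - 3))/6 = ((2*Y)/(-3))/6 = ((2*Y)*(-⅓))/6 = (-2*Y/3)/6 = -Y/9)
153 + l(-1, -2)*T((1 - 5)/(6 + 5)) = 153 - (-4)*(1 - 5)/(6 + 5)/9 = 153 - (-4)*(-4/11)/9 = 153 - (-4)*(-4*1/11)/9 = 153 - (-4)*(-4)/(9*11) = 153 - 4*4/99 = 153 - 16/99 = 15131/99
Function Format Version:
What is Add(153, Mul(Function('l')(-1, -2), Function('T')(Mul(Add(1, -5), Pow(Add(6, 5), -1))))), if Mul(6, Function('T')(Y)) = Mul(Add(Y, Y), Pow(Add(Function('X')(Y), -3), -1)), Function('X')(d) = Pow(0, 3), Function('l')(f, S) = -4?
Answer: Rational(15131, 99) ≈ 152.84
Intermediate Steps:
Function('X')(d) = 0
Function('T')(Y) = Mul(Rational(-1, 9), Y) (Function('T')(Y) = Mul(Rational(1, 6), Mul(Add(Y, Y), Pow(Add(0, -3), -1))) = Mul(Rational(1, 6), Mul(Mul(2, Y), Pow(-3, -1))) = Mul(Rational(1, 6), Mul(Mul(2, Y), Rational(-1, 3))) = Mul(Rational(1, 6), Mul(Rational(-2, 3), Y)) = Mul(Rational(-1, 9), Y))
Add(153, Mul(Function('l')(-1, -2), Function('T')(Mul(Add(1, -5), Pow(Add(6, 5), -1))))) = Add(153, Mul(-4, Mul(Rational(-1, 9), Mul(Add(1, -5), Pow(Add(6, 5), -1))))) = Add(153, Mul(-4, Mul(Rational(-1, 9), Mul(-4, Pow(11, -1))))) = Add(153, Mul(-4, Mul(Rational(-1, 9), Mul(-4, Rational(1, 11))))) = Add(153, Mul(-4, Mul(Rational(-1, 9), Rational(-4, 11)))) = Add(153, Mul(-4, Rational(4, 99))) = Add(153, Rational(-16, 99)) = Rational(15131, 99)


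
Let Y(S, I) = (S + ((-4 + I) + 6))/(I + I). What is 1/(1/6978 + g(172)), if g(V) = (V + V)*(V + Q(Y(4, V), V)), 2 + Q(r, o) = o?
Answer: 6978/820947745 ≈ 8.4999e-6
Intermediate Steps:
Y(S, I) = (2 + I + S)/(2*I) (Y(S, I) = (S + (2 + I))/((2*I)) = (2 + I + S)*(1/(2*I)) = (2 + I + S)/(2*I))
Q(r, o) = -2 + o
g(V) = 2*V*(-2 + 2*V) (g(V) = (V + V)*(V + (-2 + V)) = (2*V)*(-2 + 2*V) = 2*V*(-2 + 2*V))
1/(1/6978 + g(172)) = 1/(1/6978 + 4*172*(-1 + 172)) = 1/(1/6978 + 4*172*171) = 1/(1/6978 + 117648) = 1/(820947745/6978) = 6978/820947745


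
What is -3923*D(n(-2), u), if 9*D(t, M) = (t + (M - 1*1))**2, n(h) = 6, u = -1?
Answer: -62768/9 ≈ -6974.2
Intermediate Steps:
D(t, M) = (-1 + M + t)**2/9 (D(t, M) = (t + (M - 1*1))**2/9 = (t + (M - 1))**2/9 = (t + (-1 + M))**2/9 = (-1 + M + t)**2/9)
-3923*D(n(-2), u) = -3923*(-1 - 1 + 6)**2/9 = -3923*4**2/9 = -3923*16/9 = -62768/9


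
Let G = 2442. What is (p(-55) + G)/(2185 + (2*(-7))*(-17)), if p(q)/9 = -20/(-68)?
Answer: 41559/41191 ≈ 1.0089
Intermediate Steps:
p(q) = 45/17 (p(q) = 9*(-20/(-68)) = 9*(-20*(-1/68)) = 9*(5/17) = 45/17)
(p(-55) + G)/(2185 + (2*(-7))*(-17)) = (45/17 + 2442)/(2185 + (2*(-7))*(-17)) = 41559/(17*(2185 - 14*(-17))) = 41559/(17*(2185 + 238)) = (41559/17)/2423 = (41559/17)*(1/2423) = 41559/41191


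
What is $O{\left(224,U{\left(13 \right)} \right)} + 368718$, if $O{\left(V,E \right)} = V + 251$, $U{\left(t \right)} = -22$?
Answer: $369193$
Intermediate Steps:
$O{\left(V,E \right)} = 251 + V$
$O{\left(224,U{\left(13 \right)} \right)} + 368718 = \left(251 + 224\right) + 368718 = 475 + 368718 = 369193$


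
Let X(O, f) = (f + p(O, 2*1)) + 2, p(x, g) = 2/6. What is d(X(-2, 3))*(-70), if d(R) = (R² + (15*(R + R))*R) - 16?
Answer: -545440/9 ≈ -60604.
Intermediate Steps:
p(x, g) = ⅓ (p(x, g) = 2*(⅙) = ⅓)
X(O, f) = 7/3 + f (X(O, f) = (f + ⅓) + 2 = (⅓ + f) + 2 = 7/3 + f)
d(R) = -16 + 31*R² (d(R) = (R² + (15*(2*R))*R) - 16 = (R² + (30*R)*R) - 16 = (R² + 30*R²) - 16 = 31*R² - 16 = -16 + 31*R²)
d(X(-2, 3))*(-70) = (-16 + 31*(7/3 + 3)²)*(-70) = (-16 + 31*(16/3)²)*(-70) = (-16 + 31*(256/9))*(-70) = (-16 + 7936/9)*(-70) = (7792/9)*(-70) = -545440/9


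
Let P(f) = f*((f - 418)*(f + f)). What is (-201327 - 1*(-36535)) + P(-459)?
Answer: -369699266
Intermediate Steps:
P(f) = 2*f²*(-418 + f) (P(f) = f*((-418 + f)*(2*f)) = f*(2*f*(-418 + f)) = 2*f²*(-418 + f))
(-201327 - 1*(-36535)) + P(-459) = (-201327 - 1*(-36535)) + 2*(-459)²*(-418 - 459) = (-201327 + 36535) + 2*210681*(-877) = -164792 - 369534474 = -369699266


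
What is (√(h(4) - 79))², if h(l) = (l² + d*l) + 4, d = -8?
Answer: -91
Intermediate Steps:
h(l) = 4 + l² - 8*l (h(l) = (l² - 8*l) + 4 = 4 + l² - 8*l)
(√(h(4) - 79))² = (√((4 + 4² - 8*4) - 79))² = (√((4 + 16 - 32) - 79))² = (√(-12 - 79))² = (√(-91))² = (I*√91)² = -91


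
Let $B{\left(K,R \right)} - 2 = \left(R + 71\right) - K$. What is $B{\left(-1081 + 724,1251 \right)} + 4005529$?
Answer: $4007210$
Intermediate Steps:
$B{\left(K,R \right)} = 73 + R - K$ ($B{\left(K,R \right)} = 2 - \left(-71 + K - R\right) = 2 + \left(71 + R - K\right) = 73 + R - K$)
$B{\left(-1081 + 724,1251 \right)} + 4005529 = \left(73 + 1251 - \left(-1081 + 724\right)\right) + 4005529 = \left(73 + 1251 - -357\right) + 4005529 = \left(73 + 1251 + 357\right) + 4005529 = 1681 + 4005529 = 4007210$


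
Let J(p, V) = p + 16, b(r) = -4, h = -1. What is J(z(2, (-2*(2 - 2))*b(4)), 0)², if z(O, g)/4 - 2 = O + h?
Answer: 784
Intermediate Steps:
z(O, g) = 4 + 4*O (z(O, g) = 8 + 4*(O - 1) = 8 + 4*(-1 + O) = 8 + (-4 + 4*O) = 4 + 4*O)
J(p, V) = 16 + p
J(z(2, (-2*(2 - 2))*b(4)), 0)² = (16 + (4 + 4*2))² = (16 + (4 + 8))² = (16 + 12)² = 28² = 784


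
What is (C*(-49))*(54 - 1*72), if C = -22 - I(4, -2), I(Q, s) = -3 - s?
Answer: -18522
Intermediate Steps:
C = -21 (C = -22 - (-3 - 1*(-2)) = -22 - (-3 + 2) = -22 - 1*(-1) = -22 + 1 = -21)
(C*(-49))*(54 - 1*72) = (-21*(-49))*(54 - 1*72) = 1029*(54 - 72) = 1029*(-18) = -18522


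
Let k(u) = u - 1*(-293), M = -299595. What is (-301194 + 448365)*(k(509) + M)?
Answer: -43973664603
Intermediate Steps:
k(u) = 293 + u (k(u) = u + 293 = 293 + u)
(-301194 + 448365)*(k(509) + M) = (-301194 + 448365)*((293 + 509) - 299595) = 147171*(802 - 299595) = 147171*(-298793) = -43973664603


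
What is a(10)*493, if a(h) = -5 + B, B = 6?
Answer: 493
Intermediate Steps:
a(h) = 1 (a(h) = -5 + 6 = 1)
a(10)*493 = 1*493 = 493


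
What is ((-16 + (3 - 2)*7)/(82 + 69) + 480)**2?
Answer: 5252045841/22801 ≈ 2.3034e+5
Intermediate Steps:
((-16 + (3 - 2)*7)/(82 + 69) + 480)**2 = ((-16 + 1*7)/151 + 480)**2 = ((-16 + 7)*(1/151) + 480)**2 = (-9*1/151 + 480)**2 = (-9/151 + 480)**2 = (72471/151)**2 = 5252045841/22801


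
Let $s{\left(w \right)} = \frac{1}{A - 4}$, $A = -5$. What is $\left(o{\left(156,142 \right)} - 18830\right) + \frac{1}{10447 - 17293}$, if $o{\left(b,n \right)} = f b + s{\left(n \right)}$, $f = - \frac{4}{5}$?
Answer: $- \frac{1946479837}{102690} \approx -18955.0$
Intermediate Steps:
$s{\left(w \right)} = - \frac{1}{9}$ ($s{\left(w \right)} = \frac{1}{-5 - 4} = \frac{1}{-9} = - \frac{1}{9}$)
$f = - \frac{4}{5}$ ($f = \left(-4\right) \frac{1}{5} = - \frac{4}{5} \approx -0.8$)
$o{\left(b,n \right)} = - \frac{1}{9} - \frac{4 b}{5}$ ($o{\left(b,n \right)} = - \frac{4 b}{5} - \frac{1}{9} = - \frac{1}{9} - \frac{4 b}{5}$)
$\left(o{\left(156,142 \right)} - 18830\right) + \frac{1}{10447 - 17293} = \left(\left(- \frac{1}{9} - \frac{624}{5}\right) - 18830\right) + \frac{1}{10447 - 17293} = \left(\left(- \frac{1}{9} - \frac{624}{5}\right) - 18830\right) + \frac{1}{-6846} = \left(- \frac{5621}{45} - 18830\right) - \frac{1}{6846} = - \frac{852971}{45} - \frac{1}{6846} = - \frac{1946479837}{102690}$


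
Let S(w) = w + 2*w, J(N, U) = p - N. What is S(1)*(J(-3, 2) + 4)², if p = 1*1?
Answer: 192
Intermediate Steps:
p = 1
J(N, U) = 1 - N
S(w) = 3*w
S(1)*(J(-3, 2) + 4)² = (3*1)*((1 - 1*(-3)) + 4)² = 3*((1 + 3) + 4)² = 3*(4 + 4)² = 3*8² = 3*64 = 192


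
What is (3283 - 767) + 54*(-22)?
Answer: 1328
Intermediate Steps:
(3283 - 767) + 54*(-22) = 2516 - 1188 = 1328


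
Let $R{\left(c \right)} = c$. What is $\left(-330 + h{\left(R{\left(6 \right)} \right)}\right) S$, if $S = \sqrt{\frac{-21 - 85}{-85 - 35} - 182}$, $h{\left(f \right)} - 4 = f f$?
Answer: $- \frac{29 i \sqrt{163005}}{3} \approx - 3902.8 i$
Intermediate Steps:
$h{\left(f \right)} = 4 + f^{2}$ ($h{\left(f \right)} = 4 + f f = 4 + f^{2}$)
$S = \frac{i \sqrt{163005}}{30}$ ($S = \sqrt{- \frac{106}{-120} - 182} = \sqrt{\left(-106\right) \left(- \frac{1}{120}\right) - 182} = \sqrt{\frac{53}{60} - 182} = \sqrt{- \frac{10867}{60}} = \frac{i \sqrt{163005}}{30} \approx 13.458 i$)
$\left(-330 + h{\left(R{\left(6 \right)} \right)}\right) S = \left(-330 + \left(4 + 6^{2}\right)\right) \frac{i \sqrt{163005}}{30} = \left(-330 + \left(4 + 36\right)\right) \frac{i \sqrt{163005}}{30} = \left(-330 + 40\right) \frac{i \sqrt{163005}}{30} = - 290 \frac{i \sqrt{163005}}{30} = - \frac{29 i \sqrt{163005}}{3}$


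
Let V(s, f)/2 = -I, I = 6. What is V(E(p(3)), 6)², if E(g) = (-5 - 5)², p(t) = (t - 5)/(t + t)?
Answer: 144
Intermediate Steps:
p(t) = (-5 + t)/(2*t) (p(t) = (-5 + t)/((2*t)) = (-5 + t)*(1/(2*t)) = (-5 + t)/(2*t))
E(g) = 100 (E(g) = (-10)² = 100)
V(s, f) = -12 (V(s, f) = 2*(-1*6) = 2*(-6) = -12)
V(E(p(3)), 6)² = (-12)² = 144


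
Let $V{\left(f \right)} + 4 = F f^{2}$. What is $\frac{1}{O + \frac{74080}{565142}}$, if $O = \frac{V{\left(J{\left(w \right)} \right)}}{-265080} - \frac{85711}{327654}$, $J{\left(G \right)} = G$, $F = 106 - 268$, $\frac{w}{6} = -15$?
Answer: $\frac{511303525551765}{2464335191510372} \approx 0.20748$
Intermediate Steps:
$w = -90$ ($w = 6 \left(-15\right) = -90$)
$F = -162$
$V{\left(f \right)} = -4 - 162 f^{2}$
$O = \frac{8483929532}{1809469215}$ ($O = \frac{-4 - 162 \left(-90\right)^{2}}{-265080} - \frac{85711}{327654} = \left(-4 - 1312200\right) \left(- \frac{1}{265080}\right) - \frac{85711}{327654} = \left(-1312204\right) \left(- \frac{1}{265080}\right) - \frac{85711}{327654} = \frac{328051}{66270} - \frac{85711}{327654} = \frac{8483929532}{1809469215} \approx 4.6886$)
$\frac{1}{O + \frac{74080}{565142}} = \frac{1}{\frac{8483929532}{1809469215} + \frac{74080}{565142}} = \frac{1}{\frac{8483929532}{1809469215} + 74080 \cdot \frac{1}{565142}} = \frac{1}{\frac{8483929532}{1809469215} + \frac{37040}{282571}} = \frac{1}{\frac{2464335191510372}{511303525551765}} = \frac{511303525551765}{2464335191510372}$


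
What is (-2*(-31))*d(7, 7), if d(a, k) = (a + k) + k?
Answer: 1302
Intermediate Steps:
d(a, k) = a + 2*k
(-2*(-31))*d(7, 7) = (-2*(-31))*(7 + 2*7) = 62*(7 + 14) = 62*21 = 1302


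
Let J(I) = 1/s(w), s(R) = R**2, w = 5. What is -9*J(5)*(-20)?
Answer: 36/5 ≈ 7.2000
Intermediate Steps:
J(I) = 1/25 (J(I) = 1/(5**2) = 1/25)
-9*J(5)*(-20) = -9*1/25*(-20) = -9/25*(-20) = 36/5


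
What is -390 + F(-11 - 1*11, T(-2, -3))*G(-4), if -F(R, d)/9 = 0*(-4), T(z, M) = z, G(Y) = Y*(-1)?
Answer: -390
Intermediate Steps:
G(Y) = -Y
F(R, d) = 0 (F(R, d) = -0*(-4) = -9*0 = 0)
-390 + F(-11 - 1*11, T(-2, -3))*G(-4) = -390 + 0*(-1*(-4)) = -390 + 0*4 = -390 + 0 = -390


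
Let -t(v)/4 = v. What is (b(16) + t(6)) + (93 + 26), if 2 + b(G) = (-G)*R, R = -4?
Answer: 157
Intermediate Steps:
t(v) = -4*v
b(G) = -2 + 4*G (b(G) = -2 - G*(-4) = -2 + 4*G)
(b(16) + t(6)) + (93 + 26) = ((-2 + 4*16) - 4*6) + (93 + 26) = ((-2 + 64) - 24) + 119 = (62 - 24) + 119 = 38 + 119 = 157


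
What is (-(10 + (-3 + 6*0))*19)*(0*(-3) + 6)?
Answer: -798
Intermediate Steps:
(-(10 + (-3 + 6*0))*19)*(0*(-3) + 6) = (-(10 + (-3 + 0))*19)*(0 + 6) = (-(10 - 3)*19)*6 = (-1*7*19)*6 = -7*19*6 = -133*6 = -798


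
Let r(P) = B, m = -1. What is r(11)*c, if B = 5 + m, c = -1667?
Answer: -6668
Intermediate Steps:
B = 4 (B = 5 - 1 = 4)
r(P) = 4
r(11)*c = 4*(-1667) = -6668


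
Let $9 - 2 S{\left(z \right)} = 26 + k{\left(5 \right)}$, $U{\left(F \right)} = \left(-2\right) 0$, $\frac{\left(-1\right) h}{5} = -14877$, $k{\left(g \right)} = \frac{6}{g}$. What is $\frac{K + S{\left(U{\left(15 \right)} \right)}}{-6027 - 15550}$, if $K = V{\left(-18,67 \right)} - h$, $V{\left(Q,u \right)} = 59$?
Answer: $\frac{743351}{215770} \approx 3.4451$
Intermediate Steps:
$h = 74385$ ($h = \left(-5\right) \left(-14877\right) = 74385$)
$U{\left(F \right)} = 0$
$K = -74326$ ($K = 59 - 74385 = -74326$)
$S{\left(z \right)} = - \frac{91}{10}$ ($S{\left(z \right)} = \frac{9}{2} - \frac{26 + \frac{6}{5}}{2} = \frac{9}{2} - \frac{68}{5} = - \frac{91}{10}$)
$\frac{K + S{\left(U{\left(15 \right)} \right)}}{-6027 - 15550} = \frac{-74326 - \frac{91}{10}}{-6027 - 15550} = - \frac{743351}{10 \left(-21577\right)} = \left(- \frac{743351}{10}\right) \left(- \frac{1}{21577}\right) = \frac{743351}{215770}$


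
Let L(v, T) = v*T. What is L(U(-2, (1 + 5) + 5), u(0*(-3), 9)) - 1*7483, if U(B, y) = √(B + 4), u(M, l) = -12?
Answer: -7483 - 12*√2 ≈ -7500.0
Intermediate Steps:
U(B, y) = √(4 + B)
L(v, T) = T*v
L(U(-2, (1 + 5) + 5), u(0*(-3), 9)) - 1*7483 = -12*√(4 - 2) - 1*7483 = -12*√2 - 7483 = -7483 - 12*√2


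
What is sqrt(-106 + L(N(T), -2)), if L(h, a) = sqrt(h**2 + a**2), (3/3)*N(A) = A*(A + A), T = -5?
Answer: sqrt(-106 + 2*sqrt(626)) ≈ 7.4806*I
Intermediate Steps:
N(A) = 2*A**2 (N(A) = A*(A + A) = A*(2*A) = 2*A**2)
L(h, a) = sqrt(a**2 + h**2)
sqrt(-106 + L(N(T), -2)) = sqrt(-106 + sqrt((-2)**2 + (2*(-5)**2)**2)) = sqrt(-106 + sqrt(4 + (2*25)**2)) = sqrt(-106 + sqrt(4 + 50**2)) = sqrt(-106 + sqrt(4 + 2500)) = sqrt(-106 + sqrt(2504)) = sqrt(-106 + 2*sqrt(626))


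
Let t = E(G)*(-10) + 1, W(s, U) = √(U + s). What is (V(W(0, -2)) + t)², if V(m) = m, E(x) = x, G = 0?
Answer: (1 + I*√2)² ≈ -1.0 + 2.8284*I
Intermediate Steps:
t = 1 (t = 0*(-10) + 1 = 0 + 1 = 1)
(V(W(0, -2)) + t)² = (√(-2 + 0) + 1)² = (√(-2) + 1)² = (I*√2 + 1)² = (1 + I*√2)²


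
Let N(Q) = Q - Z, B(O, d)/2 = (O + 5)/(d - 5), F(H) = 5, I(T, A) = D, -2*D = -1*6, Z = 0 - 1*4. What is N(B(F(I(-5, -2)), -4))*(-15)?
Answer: -80/3 ≈ -26.667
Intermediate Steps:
Z = -4 (Z = 0 - 4 = -4)
D = 3 (D = -(-1)*6/2 = -1/2*(-6) = 3)
I(T, A) = 3
B(O, d) = 2*(5 + O)/(-5 + d) (B(O, d) = 2*((O + 5)/(d - 5)) = 2*((5 + O)/(-5 + d)) = 2*(5 + O)/(-5 + d))
N(Q) = 4 + Q (N(Q) = Q - 1*(-4) = Q + 4 = 4 + Q)
N(B(F(I(-5, -2)), -4))*(-15) = (4 + 2*(5 + 5)/(-5 - 4))*(-15) = (4 + 2*10/(-9))*(-15) = (4 + 2*(-1/9)*10)*(-15) = (4 - 20/9)*(-15) = (16/9)*(-15) = -80/3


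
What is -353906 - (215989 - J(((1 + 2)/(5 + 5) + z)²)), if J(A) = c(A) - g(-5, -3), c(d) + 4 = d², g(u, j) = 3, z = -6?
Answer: -5688463999/10000 ≈ -5.6885e+5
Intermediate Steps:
c(d) = -4 + d²
J(A) = -7 + A² (J(A) = (-4 + A²) - 1*3 = (-4 + A²) - 3 = -7 + A²)
-353906 - (215989 - J(((1 + 2)/(5 + 5) + z)²)) = -353906 - (215989 - (-7 + (((1 + 2)/(5 + 5) - 6)²)²)) = -353906 - (215989 - (-7 + ((3/10 - 6)²)²)) = -353906 - (215989 - (-7 + ((-57/10)²)²)) = -353906 - (215989 - (-7 + (3249/100)²)) = -353906 - (215989 - (-7 + 10556001/10000)) = -353906 - (215989 - 1*10486001/10000) = -353906 - (215989 - 10486001/10000) = -353906 - 1*2149403999/10000 = -353906 - 2149403999/10000 = -5688463999/10000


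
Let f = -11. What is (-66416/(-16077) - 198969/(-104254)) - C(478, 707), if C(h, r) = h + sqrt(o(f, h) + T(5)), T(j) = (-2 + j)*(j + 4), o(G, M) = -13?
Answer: -791048806447/1676091558 - sqrt(14) ≈ -475.70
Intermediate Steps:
T(j) = (-2 + j)*(4 + j)
C(h, r) = h + sqrt(14) (C(h, r) = h + sqrt(-13 + (-8 + 5**2 + 2*5)) = h + sqrt(-13 + (-8 + 25 + 10)) = h + sqrt(-13 + 27) = h + sqrt(14))
(-66416/(-16077) - 198969/(-104254)) - C(478, 707) = (-66416/(-16077) - 198969/(-104254)) - (478 + sqrt(14)) = (-66416*(-1/16077) - 198969*(-1/104254)) + (-478 - sqrt(14)) = (66416/16077 + 198969/104254) + (-478 - sqrt(14)) = 10122958277/1676091558 + (-478 - sqrt(14)) = -791048806447/1676091558 - sqrt(14)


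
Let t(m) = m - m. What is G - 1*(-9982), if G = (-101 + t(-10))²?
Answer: 20183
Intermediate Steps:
t(m) = 0
G = 10201 (G = (-101 + 0)² = (-101)² = 10201)
G - 1*(-9982) = 10201 - 1*(-9982) = 10201 + 9982 = 20183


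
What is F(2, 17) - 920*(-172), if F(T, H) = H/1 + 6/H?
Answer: 2690375/17 ≈ 1.5826e+5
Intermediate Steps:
F(T, H) = H + 6/H (F(T, H) = H*1 + 6/H = H + 6/H)
F(2, 17) - 920*(-172) = (17 + 6/17) - 920*(-172) = (17 + 6*(1/17)) + 158240 = (17 + 6/17) + 158240 = 295/17 + 158240 = 2690375/17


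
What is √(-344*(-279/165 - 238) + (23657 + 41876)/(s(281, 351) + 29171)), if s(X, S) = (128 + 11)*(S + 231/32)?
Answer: 2*√398136018672055286590/138975595 ≈ 287.15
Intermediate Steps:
s(X, S) = 32109/32 + 139*S (s(X, S) = 139*(S + 231*(1/32)) = 139*(S + 231/32) = 139*(231/32 + S) = 32109/32 + 139*S)
√(-344*(-279/165 - 238) + (23657 + 41876)/(s(281, 351) + 29171)) = √(-344*(-279/165 - 238) + (23657 + 41876)/((32109/32 + 139*351) + 29171)) = √(-344*(-279*1/165 - 238) + 65533/((32109/32 + 48789) + 29171)) = √(-344*(-93/55 - 238) + 65533/(1593357/32 + 29171)) = √(-344*(-13183/55) + 65533/(2526829/32)) = √(4534952/55 + 65533*(32/2526829)) = √(4534952/55 + 2097056/2526829) = √(11459163565288/138975595) = 2*√398136018672055286590/138975595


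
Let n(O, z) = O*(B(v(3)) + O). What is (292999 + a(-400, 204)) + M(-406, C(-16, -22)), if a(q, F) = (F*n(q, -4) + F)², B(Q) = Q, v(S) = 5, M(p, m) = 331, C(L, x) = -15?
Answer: 1038914974990946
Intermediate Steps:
n(O, z) = O*(5 + O)
a(q, F) = (F + F*q*(5 + q))² (a(q, F) = (F*(q*(5 + q)) + F)² = (F*q*(5 + q) + F)² = (F + F*q*(5 + q))²)
(292999 + a(-400, 204)) + M(-406, C(-16, -22)) = (292999 + 204²*(1 - 400*(5 - 400))²) + 331 = (292999 + 41616*(1 - 400*(-395))²) + 331 = (292999 + 41616*(1 + 158000)²) + 331 = (292999 + 41616*158001²) + 331 = (292999 + 41616*24964316001) + 331 = (292999 + 1038914974697616) + 331 = 1038914974990615 + 331 = 1038914974990946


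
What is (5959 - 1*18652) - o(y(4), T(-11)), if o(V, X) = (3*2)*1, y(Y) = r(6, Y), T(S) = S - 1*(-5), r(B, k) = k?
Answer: -12699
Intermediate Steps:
T(S) = 5 + S (T(S) = S + 5 = 5 + S)
y(Y) = Y
o(V, X) = 6 (o(V, X) = 6*1 = 6)
(5959 - 1*18652) - o(y(4), T(-11)) = (5959 - 1*18652) - 1*6 = (5959 - 18652) - 6 = -12693 - 6 = -12699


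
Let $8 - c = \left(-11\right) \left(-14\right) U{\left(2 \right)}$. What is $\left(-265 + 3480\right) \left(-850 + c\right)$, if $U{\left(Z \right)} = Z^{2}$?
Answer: $-4687470$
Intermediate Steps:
$c = -608$ ($c = 8 - \left(-11\right) \left(-14\right) 2^{2} = 8 - 154 \cdot 4 = 8 - 616 = -608$)
$\left(-265 + 3480\right) \left(-850 + c\right) = \left(-265 + 3480\right) \left(-850 - 608\right) = 3215 \left(-1458\right) = -4687470$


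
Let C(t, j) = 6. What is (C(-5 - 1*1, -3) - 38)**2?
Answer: 1024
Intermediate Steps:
(C(-5 - 1*1, -3) - 38)**2 = (6 - 38)**2 = (-32)**2 = 1024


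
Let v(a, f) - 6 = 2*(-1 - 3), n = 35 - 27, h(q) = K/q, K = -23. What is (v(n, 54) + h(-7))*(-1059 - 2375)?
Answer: -30906/7 ≈ -4415.1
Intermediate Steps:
h(q) = -23/q
n = 8
v(a, f) = -2 (v(a, f) = 6 + 2*(-1 - 3) = 6 + 2*(-4) = 6 - 8 = -2)
(v(n, 54) + h(-7))*(-1059 - 2375) = (-2 - 23/(-7))*(-1059 - 2375) = (-2 - 23*(-1/7))*(-3434) = (-2 + 23/7)*(-3434) = (9/7)*(-3434) = -30906/7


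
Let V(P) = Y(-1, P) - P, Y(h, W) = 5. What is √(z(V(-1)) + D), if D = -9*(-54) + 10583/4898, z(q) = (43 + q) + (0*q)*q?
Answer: √12886701674/4898 ≈ 23.177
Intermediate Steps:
V(P) = 5 - P
z(q) = 43 + q (z(q) = (43 + q) + 0*q = (43 + q) + 0 = 43 + q)
D = 2391011/4898 (D = 486 + 10583*(1/4898) = 486 + 10583/4898 = 2391011/4898 ≈ 488.16)
√(z(V(-1)) + D) = √((43 + (5 - 1*(-1))) + 2391011/4898) = √((43 + (5 + 1)) + 2391011/4898) = √((43 + 6) + 2391011/4898) = √(49 + 2391011/4898) = √(2631013/4898) = √12886701674/4898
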